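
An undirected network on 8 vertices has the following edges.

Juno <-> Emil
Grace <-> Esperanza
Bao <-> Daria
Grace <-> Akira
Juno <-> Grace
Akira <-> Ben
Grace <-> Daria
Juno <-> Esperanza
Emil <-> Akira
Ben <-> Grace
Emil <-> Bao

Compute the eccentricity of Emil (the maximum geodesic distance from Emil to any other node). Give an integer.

Distances from Emil: Akira:1, Bao:1, Ben:2, Daria:2, Esperanza:2, Grace:2, Juno:1.
The largest is 2 (to Daria, Grace, Ben, and Esperanza), so the eccentricity of Emil is 2.

2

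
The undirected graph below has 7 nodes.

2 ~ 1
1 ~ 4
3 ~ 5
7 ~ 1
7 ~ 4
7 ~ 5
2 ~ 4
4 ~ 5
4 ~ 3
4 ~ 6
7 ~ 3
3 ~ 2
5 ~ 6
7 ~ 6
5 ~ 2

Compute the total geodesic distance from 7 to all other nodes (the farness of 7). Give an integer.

Distances from 7: 1:1, 2:2, 3:1, 4:1, 5:1, 6:1.
Sum = 1 + 2 + 1 + 1 + 1 + 1 = 7.

7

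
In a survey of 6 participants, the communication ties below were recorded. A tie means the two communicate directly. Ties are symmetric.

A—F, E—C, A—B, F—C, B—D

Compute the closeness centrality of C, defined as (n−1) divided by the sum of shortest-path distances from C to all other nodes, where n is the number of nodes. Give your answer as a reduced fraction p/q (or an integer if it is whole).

Distances from C: A:2, B:3, D:4, E:1, F:1. Sum = 11.
n = 6, so closeness = 5/11.

5/11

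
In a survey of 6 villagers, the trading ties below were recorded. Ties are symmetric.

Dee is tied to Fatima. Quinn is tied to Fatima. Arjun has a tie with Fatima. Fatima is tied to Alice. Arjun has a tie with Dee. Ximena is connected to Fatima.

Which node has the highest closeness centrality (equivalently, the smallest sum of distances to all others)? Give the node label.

Fatima

Farness (sum of distances to all others) for each node — Alice:9, Arjun:8, Dee:8, Fatima:5, Quinn:9, Ximena:9.
The smallest farness is 5, for Fatima, so Fatima has the highest closeness.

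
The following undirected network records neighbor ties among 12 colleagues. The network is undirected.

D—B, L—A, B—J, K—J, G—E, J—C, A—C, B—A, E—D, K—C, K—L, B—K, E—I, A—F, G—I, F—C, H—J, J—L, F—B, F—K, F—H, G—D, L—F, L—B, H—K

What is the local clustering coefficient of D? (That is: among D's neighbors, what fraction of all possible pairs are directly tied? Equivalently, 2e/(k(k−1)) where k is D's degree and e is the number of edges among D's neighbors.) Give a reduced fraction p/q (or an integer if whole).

D's neighbors: B, E, and G (k = 3).
Possible neighbor pairs: C(3,2) = 3. Edges among them: E–G → e = 1.
Clustering(D) = 1/3.

1/3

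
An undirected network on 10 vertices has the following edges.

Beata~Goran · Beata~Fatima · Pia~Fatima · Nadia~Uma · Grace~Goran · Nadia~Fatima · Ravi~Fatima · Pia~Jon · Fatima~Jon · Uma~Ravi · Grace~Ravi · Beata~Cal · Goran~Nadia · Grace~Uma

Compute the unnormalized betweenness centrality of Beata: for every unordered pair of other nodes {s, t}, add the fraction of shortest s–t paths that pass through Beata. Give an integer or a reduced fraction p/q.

19/2

Pairs whose geodesics pass through Beata — Nadia–Cal: 2/2; Uma–Cal: 4/4; Fatima–Goran: 1/2; Fatima–Cal: 1; Grace–Cal: 1; Goran–Cal: 1; Goran–Jon: 1/2; Goran–Pia: 1/2; Cal–Jon: 1; Cal–Pia: 1; Cal–Ravi: 1.
All other pairs contribute 0.
Summing the contributions gives betweenness(Beata) = 19/2.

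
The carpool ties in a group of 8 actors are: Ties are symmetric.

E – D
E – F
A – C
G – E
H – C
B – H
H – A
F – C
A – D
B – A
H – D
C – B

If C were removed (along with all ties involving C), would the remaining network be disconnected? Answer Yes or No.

Even without C, every remaining node can still reach every other (the residual graph is connected), so C is not a cut vertex.

No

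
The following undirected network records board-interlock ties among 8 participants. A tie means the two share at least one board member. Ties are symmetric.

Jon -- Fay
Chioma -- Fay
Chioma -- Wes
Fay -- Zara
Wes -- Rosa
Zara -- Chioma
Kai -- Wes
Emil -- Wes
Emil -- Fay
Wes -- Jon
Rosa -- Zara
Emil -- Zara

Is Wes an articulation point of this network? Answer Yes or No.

Yes

Removing Wes leaves {Chioma, Emil, Fay, Jon, Rosa, and Zara} with no path to {Kai}, so the network splits into 2 components. Wes is a cut vertex.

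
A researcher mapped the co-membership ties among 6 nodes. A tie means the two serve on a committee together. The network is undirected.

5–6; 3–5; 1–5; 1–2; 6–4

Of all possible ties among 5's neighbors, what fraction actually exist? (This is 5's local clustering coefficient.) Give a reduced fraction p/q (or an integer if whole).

0

5's neighbors: 1, 3, and 6 (k = 3).
Possible neighbor pairs: C(3,2) = 3. Edges among them: none → e = 0.
Clustering(5) = 0/3 = 0.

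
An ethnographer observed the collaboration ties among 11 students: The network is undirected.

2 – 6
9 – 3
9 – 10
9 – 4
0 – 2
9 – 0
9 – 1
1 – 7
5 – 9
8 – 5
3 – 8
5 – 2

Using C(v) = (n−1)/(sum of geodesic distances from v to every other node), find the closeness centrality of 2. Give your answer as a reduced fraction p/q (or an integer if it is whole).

Distances from 2: 0:1, 1:3, 3:3, 4:3, 5:1, 6:1, 7:4, 8:2, 9:2, 10:3. Sum = 23.
n = 11, so closeness = 10/23.

10/23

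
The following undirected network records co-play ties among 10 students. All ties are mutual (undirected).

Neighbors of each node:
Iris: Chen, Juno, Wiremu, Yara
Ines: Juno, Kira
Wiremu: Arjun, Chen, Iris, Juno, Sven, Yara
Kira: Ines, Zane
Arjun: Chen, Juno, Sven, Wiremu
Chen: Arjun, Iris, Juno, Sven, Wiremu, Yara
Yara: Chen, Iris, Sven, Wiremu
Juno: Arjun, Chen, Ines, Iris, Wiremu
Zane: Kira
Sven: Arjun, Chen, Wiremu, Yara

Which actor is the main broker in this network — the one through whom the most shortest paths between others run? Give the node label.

Juno

Unnormalized betweenness of each node: Arjun:4/3, Chen:11/3, Ines:14, Iris:4/3, Juno:55/3, Kira:8, Sven:1/3, Wiremu:11/3, Yara:1/3, Zane:0.
Juno has the largest value, 55/3, making it the main broker — the node through which the most shortest paths run.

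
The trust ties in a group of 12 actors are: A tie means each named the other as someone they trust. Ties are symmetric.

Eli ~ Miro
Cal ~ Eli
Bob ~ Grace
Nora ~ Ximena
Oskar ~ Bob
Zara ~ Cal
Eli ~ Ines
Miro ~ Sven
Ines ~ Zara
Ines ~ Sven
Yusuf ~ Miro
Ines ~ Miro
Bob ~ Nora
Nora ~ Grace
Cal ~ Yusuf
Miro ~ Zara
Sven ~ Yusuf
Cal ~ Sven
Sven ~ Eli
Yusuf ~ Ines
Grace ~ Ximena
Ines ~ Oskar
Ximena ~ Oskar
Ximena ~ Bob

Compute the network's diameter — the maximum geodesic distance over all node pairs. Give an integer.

5

Eccentricity of each node (its greatest distance to any other): Bob:4, Cal:5, Eli:4, Grace:5, Ines:3, Miro:4, Nora:5, Oskar:3, Sven:4, Ximena:4, Yusuf:4, Zara:4.
The maximum eccentricity is 5, realized for instance by the pair Grace–Cal via Grace – Ximena – Oskar – Ines – Eli – Cal. So the diameter is 5.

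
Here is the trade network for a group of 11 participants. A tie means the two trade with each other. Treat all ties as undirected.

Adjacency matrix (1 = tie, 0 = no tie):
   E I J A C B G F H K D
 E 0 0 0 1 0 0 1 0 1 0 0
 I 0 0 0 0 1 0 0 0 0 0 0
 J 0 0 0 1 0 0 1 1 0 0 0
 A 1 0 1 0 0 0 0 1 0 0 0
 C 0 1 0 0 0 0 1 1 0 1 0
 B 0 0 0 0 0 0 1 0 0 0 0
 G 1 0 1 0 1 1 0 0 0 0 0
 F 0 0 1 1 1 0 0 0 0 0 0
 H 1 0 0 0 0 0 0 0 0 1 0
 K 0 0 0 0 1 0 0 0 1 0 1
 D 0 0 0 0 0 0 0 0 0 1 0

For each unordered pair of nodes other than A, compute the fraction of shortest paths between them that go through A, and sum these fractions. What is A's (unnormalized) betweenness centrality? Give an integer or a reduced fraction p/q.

Pairs whose geodesics pass through A — E–J: 1/2; E–F: 1; J–H: 1/2; F–H: 1/2.
All other pairs contribute 0.
Summing the contributions gives betweenness(A) = 5/2.

5/2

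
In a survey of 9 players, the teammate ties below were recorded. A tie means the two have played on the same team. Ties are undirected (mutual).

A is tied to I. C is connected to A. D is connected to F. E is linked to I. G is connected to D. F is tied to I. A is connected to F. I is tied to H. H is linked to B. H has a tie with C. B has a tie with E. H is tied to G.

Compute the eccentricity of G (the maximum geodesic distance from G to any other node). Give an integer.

Distances from G: A:3, B:2, C:2, D:1, E:3, F:2, H:1, I:2.
The largest is 3 (to A and E), so the eccentricity of G is 3.

3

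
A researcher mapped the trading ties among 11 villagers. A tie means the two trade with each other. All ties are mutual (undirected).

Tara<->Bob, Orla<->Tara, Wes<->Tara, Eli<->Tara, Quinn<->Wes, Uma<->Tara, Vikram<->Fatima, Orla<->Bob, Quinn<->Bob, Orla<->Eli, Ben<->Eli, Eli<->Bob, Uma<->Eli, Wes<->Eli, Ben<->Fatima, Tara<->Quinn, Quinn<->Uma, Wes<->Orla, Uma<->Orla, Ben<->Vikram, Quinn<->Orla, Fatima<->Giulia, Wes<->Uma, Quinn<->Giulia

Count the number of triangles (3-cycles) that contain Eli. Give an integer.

Eli's neighbors: Ben, Bob, Orla, Tara, Uma, and Wes.
Neighbor pairs that are themselves tied: Eli–Bob–Orla; Eli–Bob–Tara; Eli–Orla–Tara; Eli–Orla–Uma; Eli–Orla–Wes; Eli–Tara–Uma; Eli–Tara–Wes; Eli–Uma–Wes. Each forms one triangle with Eli, for 8 in total.

8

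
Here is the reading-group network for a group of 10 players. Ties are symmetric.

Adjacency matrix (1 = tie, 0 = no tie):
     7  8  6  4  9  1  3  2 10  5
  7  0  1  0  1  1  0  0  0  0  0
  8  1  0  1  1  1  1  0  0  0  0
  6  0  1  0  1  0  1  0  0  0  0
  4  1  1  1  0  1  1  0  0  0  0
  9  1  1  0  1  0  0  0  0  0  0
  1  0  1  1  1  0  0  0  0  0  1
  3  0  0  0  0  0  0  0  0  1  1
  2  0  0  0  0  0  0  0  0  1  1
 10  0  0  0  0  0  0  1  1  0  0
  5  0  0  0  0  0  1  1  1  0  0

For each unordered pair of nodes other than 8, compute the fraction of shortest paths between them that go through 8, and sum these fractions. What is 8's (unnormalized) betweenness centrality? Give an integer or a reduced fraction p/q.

Pairs whose geodesics pass through 8 — 7–6: 1/2; 7–1: 1/2; 7–3: 1/2; 7–2: 1/2; 7–10: 2/4; 7–5: 1/2; 6–9: 1/2; 9–1: 1/2; 9–3: 1/2; 9–2: 1/2; 9–10: 2/4; 9–5: 1/2.
All other pairs contribute 0.
Summing the contributions gives betweenness(8) = 6.

6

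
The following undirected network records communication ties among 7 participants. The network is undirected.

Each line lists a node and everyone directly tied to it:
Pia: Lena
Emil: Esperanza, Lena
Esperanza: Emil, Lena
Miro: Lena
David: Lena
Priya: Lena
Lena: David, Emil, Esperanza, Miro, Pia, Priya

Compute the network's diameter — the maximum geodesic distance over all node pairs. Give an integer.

Eccentricity of each node (its greatest distance to any other): David:2, Emil:2, Esperanza:2, Lena:1, Miro:2, Pia:2, Priya:2.
The maximum eccentricity is 2, realized for instance by the pair Emil–Pia via Emil – Lena – Pia. So the diameter is 2.

2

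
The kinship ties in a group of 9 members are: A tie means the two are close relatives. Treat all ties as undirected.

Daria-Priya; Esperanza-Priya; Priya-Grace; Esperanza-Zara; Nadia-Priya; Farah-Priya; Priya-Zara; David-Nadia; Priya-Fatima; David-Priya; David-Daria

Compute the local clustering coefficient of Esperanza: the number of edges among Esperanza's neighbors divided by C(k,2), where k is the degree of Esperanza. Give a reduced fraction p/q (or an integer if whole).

1

Esperanza's neighbors: Priya and Zara (k = 2).
Possible neighbor pairs: C(2,2) = 1. Edges among them: Priya–Zara → e = 1.
Clustering(Esperanza) = 1/1.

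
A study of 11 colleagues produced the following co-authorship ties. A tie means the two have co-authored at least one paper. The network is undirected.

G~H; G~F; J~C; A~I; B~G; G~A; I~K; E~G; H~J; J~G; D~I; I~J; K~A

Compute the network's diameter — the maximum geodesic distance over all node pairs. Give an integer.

4

Eccentricity of each node (its greatest distance to any other): A:3, B:4, C:3, D:4, E:4, F:4, G:3, H:3, I:3, J:2, K:3.
The maximum eccentricity is 4, realized for instance by the pair D–E via D – I – J – G – E. So the diameter is 4.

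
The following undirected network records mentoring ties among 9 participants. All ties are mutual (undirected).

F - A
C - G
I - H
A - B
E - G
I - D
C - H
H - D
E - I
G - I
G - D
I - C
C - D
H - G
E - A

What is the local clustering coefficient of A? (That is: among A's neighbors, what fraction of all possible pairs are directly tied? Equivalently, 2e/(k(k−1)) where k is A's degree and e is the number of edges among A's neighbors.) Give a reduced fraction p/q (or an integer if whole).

A's neighbors: B, E, and F (k = 3).
Possible neighbor pairs: C(3,2) = 3. Edges among them: none → e = 0.
Clustering(A) = 0/3 = 0.

0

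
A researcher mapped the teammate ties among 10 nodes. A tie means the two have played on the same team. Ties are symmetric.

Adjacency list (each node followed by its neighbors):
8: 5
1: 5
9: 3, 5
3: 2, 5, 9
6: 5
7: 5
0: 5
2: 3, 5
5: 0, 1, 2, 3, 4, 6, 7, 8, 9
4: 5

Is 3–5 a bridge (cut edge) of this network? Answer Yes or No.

No

Even without that edge, 3 still reaches 5 via 3 – 2 – 5, so the network stays connected. Not a bridge.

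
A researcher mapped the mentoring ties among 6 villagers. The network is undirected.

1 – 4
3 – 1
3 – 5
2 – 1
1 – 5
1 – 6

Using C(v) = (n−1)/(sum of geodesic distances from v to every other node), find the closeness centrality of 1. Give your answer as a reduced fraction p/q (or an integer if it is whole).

Distances from 1: 2:1, 3:1, 4:1, 5:1, 6:1. Sum = 5.
n = 6, so closeness = 5/5 = 1.

1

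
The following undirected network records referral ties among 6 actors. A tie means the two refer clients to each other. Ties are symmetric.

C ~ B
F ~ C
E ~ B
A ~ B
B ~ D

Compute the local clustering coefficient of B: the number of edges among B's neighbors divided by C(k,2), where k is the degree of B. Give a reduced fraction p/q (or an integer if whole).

0

B's neighbors: A, C, D, and E (k = 4).
Possible neighbor pairs: C(4,2) = 6. Edges among them: none → e = 0.
Clustering(B) = 0/6 = 0.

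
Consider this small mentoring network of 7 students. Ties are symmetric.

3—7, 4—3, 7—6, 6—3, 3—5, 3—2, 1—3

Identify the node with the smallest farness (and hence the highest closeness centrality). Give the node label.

Farness (sum of distances to all others) for each node — 1:11, 2:11, 3:6, 4:11, 5:11, 6:10, 7:10.
The smallest farness is 6, for 3, so 3 has the highest closeness.

3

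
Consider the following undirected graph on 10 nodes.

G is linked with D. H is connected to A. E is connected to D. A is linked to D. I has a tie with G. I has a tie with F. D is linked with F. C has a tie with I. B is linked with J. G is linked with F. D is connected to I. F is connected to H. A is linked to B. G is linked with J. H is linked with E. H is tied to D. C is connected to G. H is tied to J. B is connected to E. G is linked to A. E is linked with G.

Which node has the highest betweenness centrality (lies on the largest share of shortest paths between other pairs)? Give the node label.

Unnormalized betweenness of each node: A:733/280, B:11/12, C:0, D:373/105, E:733/280, F:69/70, G:9469/840, H:71/24, I:9/7, J:251/140.
G has the largest value, 9469/840, making it the main broker — the node through which the most shortest paths run.

G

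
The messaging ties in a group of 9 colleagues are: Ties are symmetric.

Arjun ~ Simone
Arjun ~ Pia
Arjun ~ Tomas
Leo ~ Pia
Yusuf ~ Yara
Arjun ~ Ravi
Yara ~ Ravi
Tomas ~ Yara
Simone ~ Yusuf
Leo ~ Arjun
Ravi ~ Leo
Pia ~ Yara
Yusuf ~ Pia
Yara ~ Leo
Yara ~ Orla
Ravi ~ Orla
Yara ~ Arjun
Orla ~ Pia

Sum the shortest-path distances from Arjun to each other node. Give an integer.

10

Distances from Arjun: Leo:1, Orla:2, Pia:1, Ravi:1, Simone:1, Tomas:1, Yara:1, Yusuf:2.
Sum = 1 + 2 + 1 + 1 + 1 + 1 + 1 + 2 = 10.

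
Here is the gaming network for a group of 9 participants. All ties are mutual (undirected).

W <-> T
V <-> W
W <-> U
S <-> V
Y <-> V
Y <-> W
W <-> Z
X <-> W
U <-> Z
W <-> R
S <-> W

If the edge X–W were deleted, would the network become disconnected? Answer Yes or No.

Yes

Without the X–W edge there is no alternate route between X and W, so the network disconnects. It is a bridge.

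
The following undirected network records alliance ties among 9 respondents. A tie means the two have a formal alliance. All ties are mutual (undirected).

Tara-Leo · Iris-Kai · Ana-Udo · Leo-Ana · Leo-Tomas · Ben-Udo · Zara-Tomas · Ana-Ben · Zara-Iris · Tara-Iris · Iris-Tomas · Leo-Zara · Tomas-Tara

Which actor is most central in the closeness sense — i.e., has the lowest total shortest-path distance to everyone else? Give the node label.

Farness (sum of distances to all others) for each node — Ana:16, Ben:22, Iris:17, Kai:24, Leo:13, Tara:15, Tomas:14, Udo:22, Zara:15.
The smallest farness is 13, for Leo, so Leo has the highest closeness.

Leo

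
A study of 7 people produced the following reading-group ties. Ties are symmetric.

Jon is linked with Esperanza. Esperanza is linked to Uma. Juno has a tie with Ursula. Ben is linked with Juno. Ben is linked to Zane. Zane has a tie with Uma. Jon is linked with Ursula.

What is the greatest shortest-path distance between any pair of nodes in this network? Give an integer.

3

Eccentricity of each node (its greatest distance to any other): Ben:3, Esperanza:3, Jon:3, Juno:3, Uma:3, Ursula:3, Zane:3.
The maximum eccentricity is 3, realized for instance by the pair Uma–Ursula via Uma – Esperanza – Jon – Ursula. So the diameter is 3.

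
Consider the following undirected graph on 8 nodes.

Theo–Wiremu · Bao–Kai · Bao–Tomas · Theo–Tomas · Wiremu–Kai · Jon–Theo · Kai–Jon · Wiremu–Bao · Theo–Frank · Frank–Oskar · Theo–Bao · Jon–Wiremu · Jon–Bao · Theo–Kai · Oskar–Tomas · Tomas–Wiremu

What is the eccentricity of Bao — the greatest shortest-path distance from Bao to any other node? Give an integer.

Distances from Bao: Frank:2, Jon:1, Kai:1, Oskar:2, Theo:1, Tomas:1, Wiremu:1.
The largest is 2 (to Oskar and Frank), so the eccentricity of Bao is 2.

2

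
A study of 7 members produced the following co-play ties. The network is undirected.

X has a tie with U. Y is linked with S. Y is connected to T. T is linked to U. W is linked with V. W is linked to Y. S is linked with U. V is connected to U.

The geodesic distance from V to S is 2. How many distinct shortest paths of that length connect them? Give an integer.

The shortest distance is 2, and the only length-2 path is V–U–S. So there is exactly 1 shortest path.

1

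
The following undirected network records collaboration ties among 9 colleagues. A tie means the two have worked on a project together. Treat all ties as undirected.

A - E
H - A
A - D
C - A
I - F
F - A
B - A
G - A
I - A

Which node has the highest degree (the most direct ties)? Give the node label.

Degrees — A:8, B:1, C:1, D:1, E:1, F:2, G:1, H:1, I:2.
The maximum is 8, attained only by A.

A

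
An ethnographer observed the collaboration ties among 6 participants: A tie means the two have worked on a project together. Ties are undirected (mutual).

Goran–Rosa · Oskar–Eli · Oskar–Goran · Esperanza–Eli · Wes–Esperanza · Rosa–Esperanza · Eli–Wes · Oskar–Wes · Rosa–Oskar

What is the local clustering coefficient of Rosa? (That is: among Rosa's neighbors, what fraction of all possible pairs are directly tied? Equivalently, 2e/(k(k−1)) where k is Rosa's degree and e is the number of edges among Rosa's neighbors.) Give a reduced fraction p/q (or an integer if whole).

1/3

Rosa's neighbors: Esperanza, Goran, and Oskar (k = 3).
Possible neighbor pairs: C(3,2) = 3. Edges among them: Goran–Oskar → e = 1.
Clustering(Rosa) = 1/3.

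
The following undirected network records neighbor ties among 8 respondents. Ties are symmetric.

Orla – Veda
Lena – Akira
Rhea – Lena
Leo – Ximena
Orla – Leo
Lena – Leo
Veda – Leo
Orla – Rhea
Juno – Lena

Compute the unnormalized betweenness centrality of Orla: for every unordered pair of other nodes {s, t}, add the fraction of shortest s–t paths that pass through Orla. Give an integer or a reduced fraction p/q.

Pairs whose geodesics pass through Orla — Leo–Rhea: 1/2; Veda–Rhea: 1; Ximena–Rhea: 1/2.
All other pairs contribute 0.
Summing the contributions gives betweenness(Orla) = 2.

2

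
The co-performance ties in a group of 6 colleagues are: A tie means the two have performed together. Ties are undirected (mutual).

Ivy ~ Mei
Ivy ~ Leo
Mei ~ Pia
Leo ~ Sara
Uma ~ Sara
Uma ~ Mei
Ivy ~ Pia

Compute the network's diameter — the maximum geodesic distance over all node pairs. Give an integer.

Eccentricity of each node (its greatest distance to any other): Ivy:2, Leo:2, Mei:2, Pia:3, Sara:3, Uma:2.
The maximum eccentricity is 3, realized for instance by the pair Pia–Sara via Pia – Mei – Uma – Sara. So the diameter is 3.

3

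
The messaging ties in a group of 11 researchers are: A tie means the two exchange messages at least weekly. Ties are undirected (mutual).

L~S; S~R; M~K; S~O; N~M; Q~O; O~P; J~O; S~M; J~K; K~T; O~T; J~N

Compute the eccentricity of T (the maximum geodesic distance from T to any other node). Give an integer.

3

Distances from T: J:2, K:1, L:3, M:2, N:3, O:1, P:2, Q:2, R:3, S:2.
The largest is 3 (to N, L, and R), so the eccentricity of T is 3.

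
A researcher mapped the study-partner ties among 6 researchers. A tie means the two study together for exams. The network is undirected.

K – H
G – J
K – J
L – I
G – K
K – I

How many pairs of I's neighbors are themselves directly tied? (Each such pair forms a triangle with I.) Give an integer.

0

I's neighbors are K and L, but none of them are tied to each other, so no triangle contains I.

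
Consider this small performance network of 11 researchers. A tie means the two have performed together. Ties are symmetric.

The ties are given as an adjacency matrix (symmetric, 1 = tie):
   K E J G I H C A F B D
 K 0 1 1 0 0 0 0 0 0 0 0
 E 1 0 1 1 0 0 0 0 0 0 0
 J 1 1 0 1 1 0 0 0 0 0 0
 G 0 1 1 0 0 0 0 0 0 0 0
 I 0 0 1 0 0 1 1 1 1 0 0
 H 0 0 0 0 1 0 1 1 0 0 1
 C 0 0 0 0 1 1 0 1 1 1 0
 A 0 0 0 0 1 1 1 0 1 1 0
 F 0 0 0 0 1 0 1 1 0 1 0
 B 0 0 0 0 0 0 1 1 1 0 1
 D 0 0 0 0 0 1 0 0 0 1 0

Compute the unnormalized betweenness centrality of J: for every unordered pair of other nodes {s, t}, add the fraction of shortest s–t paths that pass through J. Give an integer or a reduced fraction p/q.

43/2

Pairs whose geodesics pass through J — K–G: 1/2; K–I: 1; K–H: 1; K–C: 1; K–A: 1; K–F: 1; K–B: 3/3; K–D: 1; E–I: 1; E–H: 1; E–C: 1; E–A: 1; E–F: 1; E–B: 3/3 … (+8 more pairs).
All other pairs contribute 0.
Summing the contributions gives betweenness(J) = 43/2.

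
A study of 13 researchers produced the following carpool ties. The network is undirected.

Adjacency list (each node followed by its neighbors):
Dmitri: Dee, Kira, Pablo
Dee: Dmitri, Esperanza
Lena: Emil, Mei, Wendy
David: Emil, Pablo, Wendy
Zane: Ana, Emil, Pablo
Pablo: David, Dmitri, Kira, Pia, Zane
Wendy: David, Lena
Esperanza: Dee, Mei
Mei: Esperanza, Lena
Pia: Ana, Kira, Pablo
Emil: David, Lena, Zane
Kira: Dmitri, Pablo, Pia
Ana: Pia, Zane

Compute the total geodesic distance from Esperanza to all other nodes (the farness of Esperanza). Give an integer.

35

Distances from Esperanza: Ana:5, David:4, Dee:1, Dmitri:2, Emil:3, Kira:3, Lena:2, Mei:1, Pablo:3, Pia:4, Wendy:3, Zane:4.
Sum = 5 + 4 + 1 + 2 + 3 + 3 + 2 + 1 + 3 + 4 + 3 + 4 = 35.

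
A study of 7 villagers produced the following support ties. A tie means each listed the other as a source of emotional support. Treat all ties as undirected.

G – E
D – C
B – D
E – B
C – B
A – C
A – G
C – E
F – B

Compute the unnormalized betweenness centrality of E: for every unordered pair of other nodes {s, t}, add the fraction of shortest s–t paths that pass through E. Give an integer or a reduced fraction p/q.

Pairs whose geodesics pass through E — C–G: 1/2; D–G: 2/3; F–G: 1; G–B: 1.
All other pairs contribute 0.
Summing the contributions gives betweenness(E) = 19/6.

19/6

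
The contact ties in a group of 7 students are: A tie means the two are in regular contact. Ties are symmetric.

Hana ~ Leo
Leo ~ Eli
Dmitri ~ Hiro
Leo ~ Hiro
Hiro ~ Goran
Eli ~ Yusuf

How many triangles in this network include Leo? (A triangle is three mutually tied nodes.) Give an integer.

Leo's neighbors are Eli, Hana, and Hiro, but none of them are tied to each other, so no triangle contains Leo.

0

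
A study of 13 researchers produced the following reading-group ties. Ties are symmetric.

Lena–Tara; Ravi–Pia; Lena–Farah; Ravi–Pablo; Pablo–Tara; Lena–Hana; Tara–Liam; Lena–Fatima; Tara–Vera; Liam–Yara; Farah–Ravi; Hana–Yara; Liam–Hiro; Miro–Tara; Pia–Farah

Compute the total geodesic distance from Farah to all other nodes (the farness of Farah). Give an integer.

Distances from Farah: Fatima:2, Hana:2, Hiro:4, Lena:1, Liam:3, Miro:3, Pablo:2, Pia:1, Ravi:1, Tara:2, Vera:3, Yara:3.
Sum = 2 + 2 + 4 + 1 + 3 + 3 + 2 + 1 + 1 + 2 + 3 + 3 = 27.

27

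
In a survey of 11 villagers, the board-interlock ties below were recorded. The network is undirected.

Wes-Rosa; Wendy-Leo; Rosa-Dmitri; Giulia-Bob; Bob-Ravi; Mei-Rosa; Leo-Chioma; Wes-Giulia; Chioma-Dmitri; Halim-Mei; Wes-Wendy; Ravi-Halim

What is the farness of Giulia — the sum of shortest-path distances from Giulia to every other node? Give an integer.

Distances from Giulia: Bob:1, Chioma:4, Dmitri:3, Halim:3, Leo:3, Mei:3, Ravi:2, Rosa:2, Wendy:2, Wes:1.
Sum = 1 + 4 + 3 + 3 + 3 + 3 + 2 + 2 + 2 + 1 = 24.

24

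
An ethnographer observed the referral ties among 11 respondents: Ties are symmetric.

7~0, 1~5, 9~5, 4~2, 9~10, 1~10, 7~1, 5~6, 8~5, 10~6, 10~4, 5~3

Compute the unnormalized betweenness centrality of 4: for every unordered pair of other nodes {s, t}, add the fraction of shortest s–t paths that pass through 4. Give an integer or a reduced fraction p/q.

Pairs whose geodesics pass through 4 — 7–2: 1; 0–2: 1; 5–2: 3/3; 8–2: 3/3; 10–2: 1; 9–2: 1; 6–2: 1; 1–2: 1; 3–2: 3/3.
All other pairs contribute 0.
Summing the contributions gives betweenness(4) = 9.

9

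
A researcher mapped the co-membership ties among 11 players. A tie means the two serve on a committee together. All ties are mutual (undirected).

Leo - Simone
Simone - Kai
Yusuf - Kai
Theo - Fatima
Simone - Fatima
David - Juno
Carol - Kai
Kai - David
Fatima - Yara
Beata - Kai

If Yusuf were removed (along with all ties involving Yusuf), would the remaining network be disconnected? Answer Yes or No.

No

Even without Yusuf, every remaining node can still reach every other (the residual graph is connected), so Yusuf is not a cut vertex.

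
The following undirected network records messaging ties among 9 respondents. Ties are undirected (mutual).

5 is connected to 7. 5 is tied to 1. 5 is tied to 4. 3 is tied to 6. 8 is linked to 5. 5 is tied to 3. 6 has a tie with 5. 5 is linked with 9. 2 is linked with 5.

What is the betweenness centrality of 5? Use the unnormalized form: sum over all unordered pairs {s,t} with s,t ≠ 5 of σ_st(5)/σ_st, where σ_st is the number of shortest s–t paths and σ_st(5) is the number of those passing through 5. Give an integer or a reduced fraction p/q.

Pairs whose geodesics pass through 5 — 1–7: 1; 1–4: 1; 1–2: 1; 1–8: 1; 1–9: 1; 1–6: 1; 1–3: 1; 7–4: 1; 7–2: 1; 7–8: 1; 7–9: 1; 7–6: 1; 7–3: 1; 4–2: 1 … (+13 more pairs).
All other pairs contribute 0.
Summing the contributions gives betweenness(5) = 27.

27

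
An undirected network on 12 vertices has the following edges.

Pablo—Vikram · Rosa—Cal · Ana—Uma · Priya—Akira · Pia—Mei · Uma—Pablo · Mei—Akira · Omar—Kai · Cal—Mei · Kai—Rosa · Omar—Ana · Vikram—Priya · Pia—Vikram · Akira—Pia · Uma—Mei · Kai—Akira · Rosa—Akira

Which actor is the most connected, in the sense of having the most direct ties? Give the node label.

Degrees — Akira:5, Ana:2, Cal:2, Kai:3, Mei:4, Omar:2, Pablo:2, Pia:3, Priya:2, Rosa:3, Uma:3, Vikram:3.
The maximum is 5, attained only by Akira.

Akira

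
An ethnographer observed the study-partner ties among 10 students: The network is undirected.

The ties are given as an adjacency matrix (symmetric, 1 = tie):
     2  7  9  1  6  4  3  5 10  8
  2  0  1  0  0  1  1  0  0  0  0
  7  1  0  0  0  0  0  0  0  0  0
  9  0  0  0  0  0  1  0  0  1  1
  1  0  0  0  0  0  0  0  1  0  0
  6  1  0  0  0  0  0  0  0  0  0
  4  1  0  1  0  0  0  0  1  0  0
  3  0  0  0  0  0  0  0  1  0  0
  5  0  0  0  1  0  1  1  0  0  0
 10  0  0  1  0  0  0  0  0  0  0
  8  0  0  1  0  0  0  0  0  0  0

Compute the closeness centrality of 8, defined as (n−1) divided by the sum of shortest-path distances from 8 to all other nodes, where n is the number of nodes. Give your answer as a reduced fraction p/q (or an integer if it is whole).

1/3

Distances from 8: 1:4, 2:3, 3:4, 4:2, 5:3, 6:4, 7:4, 9:1, 10:2. Sum = 27.
n = 10, so closeness = 9/27 = 1/3.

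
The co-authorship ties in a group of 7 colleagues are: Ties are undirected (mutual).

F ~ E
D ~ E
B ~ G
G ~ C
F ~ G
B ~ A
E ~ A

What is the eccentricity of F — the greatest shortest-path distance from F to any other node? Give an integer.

2

Distances from F: A:2, B:2, C:2, D:2, E:1, G:1.
The largest is 2 (to D, A, C, and B), so the eccentricity of F is 2.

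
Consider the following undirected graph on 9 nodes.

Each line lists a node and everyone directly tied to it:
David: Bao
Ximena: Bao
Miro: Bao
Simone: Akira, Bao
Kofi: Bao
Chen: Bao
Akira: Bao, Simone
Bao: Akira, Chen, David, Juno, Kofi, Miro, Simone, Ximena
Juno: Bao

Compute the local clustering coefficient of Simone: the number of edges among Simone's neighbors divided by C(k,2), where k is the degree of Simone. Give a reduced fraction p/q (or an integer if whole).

1

Simone's neighbors: Akira and Bao (k = 2).
Possible neighbor pairs: C(2,2) = 1. Edges among them: Akira–Bao → e = 1.
Clustering(Simone) = 1/1.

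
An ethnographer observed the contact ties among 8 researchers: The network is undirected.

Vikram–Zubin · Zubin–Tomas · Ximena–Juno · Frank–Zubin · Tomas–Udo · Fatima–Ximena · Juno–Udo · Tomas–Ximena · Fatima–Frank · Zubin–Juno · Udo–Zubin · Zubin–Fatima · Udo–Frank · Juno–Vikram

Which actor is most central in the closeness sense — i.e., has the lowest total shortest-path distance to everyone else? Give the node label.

Zubin

Farness (sum of distances to all others) for each node — Fatima:11, Frank:11, Juno:10, Tomas:11, Udo:10, Vikram:12, Ximena:11, Zubin:8.
The smallest farness is 8, for Zubin, so Zubin has the highest closeness.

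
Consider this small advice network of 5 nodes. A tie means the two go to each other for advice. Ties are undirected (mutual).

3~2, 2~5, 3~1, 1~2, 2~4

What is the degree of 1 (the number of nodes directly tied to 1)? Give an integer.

1 is directly tied to 2 and 3. That is 2 neighbors, so the degree of 1 is 2.

2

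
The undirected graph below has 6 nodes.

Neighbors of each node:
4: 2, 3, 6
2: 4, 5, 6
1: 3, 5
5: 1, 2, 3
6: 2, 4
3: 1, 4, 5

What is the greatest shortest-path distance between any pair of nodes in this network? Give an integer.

3

Eccentricity of each node (its greatest distance to any other): 1:3, 2:2, 3:2, 4:2, 5:2, 6:3.
The maximum eccentricity is 3, realized for instance by the pair 6–1 via 6 – 2 – 5 – 1. So the diameter is 3.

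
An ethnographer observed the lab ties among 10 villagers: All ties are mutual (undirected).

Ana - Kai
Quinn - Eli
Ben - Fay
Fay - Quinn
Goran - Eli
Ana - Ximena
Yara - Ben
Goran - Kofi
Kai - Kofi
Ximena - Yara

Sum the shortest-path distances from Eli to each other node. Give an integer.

Distances from Eli: Ana:4, Ben:3, Fay:2, Goran:1, Kai:3, Kofi:2, Quinn:1, Ximena:5, Yara:4.
Sum = 4 + 3 + 2 + 1 + 3 + 2 + 1 + 5 + 4 = 25.

25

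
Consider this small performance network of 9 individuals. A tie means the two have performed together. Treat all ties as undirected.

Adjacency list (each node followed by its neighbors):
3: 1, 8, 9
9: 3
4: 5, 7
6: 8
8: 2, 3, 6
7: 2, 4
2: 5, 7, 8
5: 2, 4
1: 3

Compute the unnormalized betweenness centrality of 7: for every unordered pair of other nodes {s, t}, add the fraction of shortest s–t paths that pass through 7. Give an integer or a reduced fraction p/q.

Pairs whose geodesics pass through 7 — 3–4: 1/2; 9–4: 1/2; 8–4: 1/2; 1–4: 1/2; 6–4: 1/2; 2–4: 1/2.
All other pairs contribute 0.
Summing the contributions gives betweenness(7) = 3.

3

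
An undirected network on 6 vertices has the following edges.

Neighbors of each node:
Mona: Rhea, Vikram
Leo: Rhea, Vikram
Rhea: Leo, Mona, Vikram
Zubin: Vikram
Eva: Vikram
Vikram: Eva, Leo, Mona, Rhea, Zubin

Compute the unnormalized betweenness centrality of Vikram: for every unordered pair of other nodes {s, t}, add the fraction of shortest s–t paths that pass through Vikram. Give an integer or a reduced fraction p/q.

15/2

Pairs whose geodesics pass through Vikram — Eva–Leo: 1; Eva–Rhea: 1; Eva–Zubin: 1; Eva–Mona: 1; Leo–Zubin: 1; Leo–Mona: 1/2; Rhea–Zubin: 1; Zubin–Mona: 1.
All other pairs contribute 0.
Summing the contributions gives betweenness(Vikram) = 15/2.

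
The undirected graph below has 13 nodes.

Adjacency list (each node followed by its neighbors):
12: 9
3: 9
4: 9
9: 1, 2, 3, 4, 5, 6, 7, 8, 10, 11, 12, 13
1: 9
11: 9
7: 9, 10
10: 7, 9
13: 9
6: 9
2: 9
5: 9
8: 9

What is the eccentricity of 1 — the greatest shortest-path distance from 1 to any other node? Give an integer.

2

Distances from 1: 2:2, 3:2, 4:2, 5:2, 6:2, 7:2, 8:2, 9:1, 10:2, 11:2, 12:2, 13:2.
The largest is 2 (to 2, 8, 3, 11, 12, 6, 13, 5, 4, 7, and 10), so the eccentricity of 1 is 2.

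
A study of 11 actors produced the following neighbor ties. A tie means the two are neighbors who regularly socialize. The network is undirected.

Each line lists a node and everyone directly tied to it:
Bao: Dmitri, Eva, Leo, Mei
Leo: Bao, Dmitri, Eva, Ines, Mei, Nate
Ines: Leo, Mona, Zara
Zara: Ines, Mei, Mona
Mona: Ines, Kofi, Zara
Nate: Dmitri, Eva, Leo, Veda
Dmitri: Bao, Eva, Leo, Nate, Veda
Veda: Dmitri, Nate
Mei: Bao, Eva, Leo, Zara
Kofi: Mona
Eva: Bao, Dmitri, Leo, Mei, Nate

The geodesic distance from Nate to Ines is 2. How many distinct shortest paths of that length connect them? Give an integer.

The shortest distance is 2, and the only length-2 path is Nate–Leo–Ines. So there is exactly 1 shortest path.

1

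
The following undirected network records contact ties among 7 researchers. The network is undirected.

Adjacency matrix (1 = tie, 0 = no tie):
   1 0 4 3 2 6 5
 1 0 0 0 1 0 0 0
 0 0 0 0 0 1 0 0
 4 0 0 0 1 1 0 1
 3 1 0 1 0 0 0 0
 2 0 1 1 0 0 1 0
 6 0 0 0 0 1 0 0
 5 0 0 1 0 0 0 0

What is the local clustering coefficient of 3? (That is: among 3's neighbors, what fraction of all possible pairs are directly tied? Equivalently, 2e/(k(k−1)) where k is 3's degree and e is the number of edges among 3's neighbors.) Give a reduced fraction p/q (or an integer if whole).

3's neighbors: 1 and 4 (k = 2).
Possible neighbor pairs: C(2,2) = 1. Edges among them: none → e = 0.
Clustering(3) = 0/1.

0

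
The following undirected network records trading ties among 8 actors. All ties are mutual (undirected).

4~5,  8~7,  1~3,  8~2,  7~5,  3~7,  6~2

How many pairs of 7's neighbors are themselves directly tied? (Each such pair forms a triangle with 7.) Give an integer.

7's neighbors are 3, 5, and 8, but none of them are tied to each other, so no triangle contains 7.

0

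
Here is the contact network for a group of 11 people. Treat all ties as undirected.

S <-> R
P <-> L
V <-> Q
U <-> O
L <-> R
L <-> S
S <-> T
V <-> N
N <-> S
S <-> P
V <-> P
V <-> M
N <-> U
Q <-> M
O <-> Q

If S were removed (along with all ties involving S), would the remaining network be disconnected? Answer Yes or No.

Yes

Removing S leaves {T} with no path to {L, M, N, O, P, Q, R, U, and V}, so the network splits into 2 components. S is a cut vertex.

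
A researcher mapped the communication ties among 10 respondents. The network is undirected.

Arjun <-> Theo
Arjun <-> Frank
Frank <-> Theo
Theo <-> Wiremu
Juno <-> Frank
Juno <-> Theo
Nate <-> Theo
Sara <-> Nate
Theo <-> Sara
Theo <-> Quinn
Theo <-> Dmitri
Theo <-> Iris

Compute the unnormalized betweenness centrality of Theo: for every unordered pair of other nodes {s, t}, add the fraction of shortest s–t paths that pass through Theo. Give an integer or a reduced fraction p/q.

65/2

Pairs whose geodesics pass through Theo — Nate–Arjun: 1; Nate–Quinn: 1; Nate–Juno: 1; Nate–Wiremu: 1; Nate–Iris: 1; Nate–Dmitri: 1; Nate–Frank: 1; Arjun–Quinn: 1; Arjun–Juno: 1/2; Arjun–Wiremu: 1; Arjun–Iris: 1; Arjun–Dmitri: 1; Arjun–Sara: 1; Quinn–Juno: 1 … (+19 more pairs).
All other pairs contribute 0.
Summing the contributions gives betweenness(Theo) = 65/2.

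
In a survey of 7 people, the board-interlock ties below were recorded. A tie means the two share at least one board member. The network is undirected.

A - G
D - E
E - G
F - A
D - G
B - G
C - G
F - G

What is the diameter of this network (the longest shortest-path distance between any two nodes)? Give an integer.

2

Eccentricity of each node (its greatest distance to any other): A:2, B:2, C:2, D:2, E:2, F:2, G:1.
The maximum eccentricity is 2, realized for instance by the pair C–A via C – G – A. So the diameter is 2.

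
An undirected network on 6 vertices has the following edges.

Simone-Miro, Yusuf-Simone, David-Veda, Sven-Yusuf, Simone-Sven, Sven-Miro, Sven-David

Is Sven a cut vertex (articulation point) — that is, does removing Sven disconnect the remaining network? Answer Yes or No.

Removing Sven leaves {David and Veda} with no path to {Miro, Simone, and Yusuf}, so the network splits into 2 components. Sven is a cut vertex.

Yes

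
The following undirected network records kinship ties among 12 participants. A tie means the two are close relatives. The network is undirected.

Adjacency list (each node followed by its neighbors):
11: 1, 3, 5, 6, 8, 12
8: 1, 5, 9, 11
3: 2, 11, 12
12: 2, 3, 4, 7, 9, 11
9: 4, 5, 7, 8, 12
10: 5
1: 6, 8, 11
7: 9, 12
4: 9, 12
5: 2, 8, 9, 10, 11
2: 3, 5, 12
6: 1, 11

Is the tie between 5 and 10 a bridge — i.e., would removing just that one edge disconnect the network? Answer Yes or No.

Without the 5–10 edge there is no alternate route between 5 and 10, so the network disconnects. It is a bridge.

Yes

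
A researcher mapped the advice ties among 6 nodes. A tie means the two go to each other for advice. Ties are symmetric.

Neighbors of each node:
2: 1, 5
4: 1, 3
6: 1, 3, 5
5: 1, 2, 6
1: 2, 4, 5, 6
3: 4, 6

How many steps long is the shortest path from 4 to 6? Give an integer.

2

One shortest route is 4 – 1 – 6, which uses 2 edges, and 4 and 6 are not directly tied, so nothing shorter exists. So d(4,6) = 2.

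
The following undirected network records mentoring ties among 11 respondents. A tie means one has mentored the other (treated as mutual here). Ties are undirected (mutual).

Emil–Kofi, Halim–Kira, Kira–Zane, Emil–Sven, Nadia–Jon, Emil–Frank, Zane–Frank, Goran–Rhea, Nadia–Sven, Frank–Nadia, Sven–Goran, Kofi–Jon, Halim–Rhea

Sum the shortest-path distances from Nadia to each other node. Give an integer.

Distances from Nadia: Emil:2, Frank:1, Goran:2, Halim:4, Jon:1, Kira:3, Kofi:2, Rhea:3, Sven:1, Zane:2.
Sum = 2 + 1 + 2 + 4 + 1 + 3 + 2 + 3 + 1 + 2 = 21.

21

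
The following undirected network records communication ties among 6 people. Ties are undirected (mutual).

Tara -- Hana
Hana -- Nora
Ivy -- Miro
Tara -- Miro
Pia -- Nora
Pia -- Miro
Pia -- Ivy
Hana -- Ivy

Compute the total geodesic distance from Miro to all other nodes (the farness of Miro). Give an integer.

Distances from Miro: Hana:2, Ivy:1, Nora:2, Pia:1, Tara:1.
Sum = 2 + 1 + 2 + 1 + 1 = 7.

7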